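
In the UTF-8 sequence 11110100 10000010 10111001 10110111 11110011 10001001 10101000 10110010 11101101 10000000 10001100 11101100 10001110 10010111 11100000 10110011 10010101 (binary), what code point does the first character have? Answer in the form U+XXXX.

U+102E77

Offset 0: leading byte 0xF4 = 11110100 → 4-byte char #1 = F4 82 B9 B7.
Leading byte 0xF4 = 11110100 matches 11110xxx → 4-byte sequence.
Byte 1: 0xF4 = 11110100, payload 100 (3 bits).
Byte 2: 0x82 = 10000010 (10xxxxxx ✓), payload 000010.
Byte 3: 0xB9 = 10111001 (10xxxxxx ✓), payload 111001.
Byte 4: 0xB7 = 10110111 (10xxxxxx ✓), payload 110111.
Concatenate: 100000010111001110111 = 0x102E77 (21 bits → U+102E77).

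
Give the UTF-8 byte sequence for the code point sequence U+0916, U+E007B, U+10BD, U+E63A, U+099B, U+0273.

U+0916: 3-byte form → E0 A4 96.
U+E007B: 4-byte form → F3 A0 81 BB.
U+10BD: 3-byte form → E1 82 BD.
U+E63A: 3-byte form → EE 98 BA.
U+099B: 3-byte form → E0 A6 9B.
U+0273: 2-byte form → C9 B3.
Concatenated (18 bytes): E0 A4 96 F3 A0 81 BB E1 82 BD EE 98 BA E0 A6 9B C9 B3.

E0 A4 96 F3 A0 81 BB E1 82 BD EE 98 BA E0 A6 9B C9 B3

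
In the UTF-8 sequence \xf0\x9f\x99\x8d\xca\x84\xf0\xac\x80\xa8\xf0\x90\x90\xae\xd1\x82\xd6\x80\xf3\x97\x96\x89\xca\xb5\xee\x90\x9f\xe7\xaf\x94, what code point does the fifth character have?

Offset 0: leading byte 0xF0 = 11110000 → 4-byte char #1 = F0 9F 99 8D.
Offset 4: leading byte 0xCA = 11001010 → 2-byte char #2 = CA 84.
Offset 6: leading byte 0xF0 = 11110000 → 4-byte char #3 = F0 AC 80 A8.
Offset 10: leading byte 0xF0 = 11110000 → 4-byte char #4 = F0 90 90 AE.
Offset 14: leading byte 0xD1 = 11010001 → 2-byte char #5 = D1 82.
Leading byte 0xD1 = 11010001 matches 110xxxxx → 2-byte sequence.
Byte 1: 0xD1 = 11010001, payload 10001 (5 bits).
Byte 2: 0x82 = 10000010 (10xxxxxx ✓), payload 000010.
Concatenate: 10001000010 = 0x442 (11 bits → U+0442).

U+0442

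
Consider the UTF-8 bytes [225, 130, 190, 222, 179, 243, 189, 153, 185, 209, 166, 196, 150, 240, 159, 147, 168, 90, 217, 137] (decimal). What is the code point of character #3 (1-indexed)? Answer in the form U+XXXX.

Offset 0: leading byte 0xE1 = 11100001 → 3-byte char #1 = E1 82 BE.
Offset 3: leading byte 0xDE = 11011110 → 2-byte char #2 = DE B3.
Offset 5: leading byte 0xF3 = 11110011 → 4-byte char #3 = F3 BD 99 B9.
Leading byte 0xF3 = 11110011 matches 11110xxx → 4-byte sequence.
Byte 1: 0xF3 = 11110011, payload 011 (3 bits).
Byte 2: 0xBD = 10111101 (10xxxxxx ✓), payload 111101.
Byte 3: 0x99 = 10011001 (10xxxxxx ✓), payload 011001.
Byte 4: 0xB9 = 10111001 (10xxxxxx ✓), payload 111001.
Concatenate: 011111101011001111001 = 0xFD679 (21 bits → U+FD679).

U+FD679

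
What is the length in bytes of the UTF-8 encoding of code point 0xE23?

U+0E23 = 0xE23. UTF-8 uses 1 byte below 0x80, 2 below 0x800, 3 below 0x10000, 4 up to 0x10FFFF. 0xE23 is in U+0800–U+FFFF → 3 bytes.

3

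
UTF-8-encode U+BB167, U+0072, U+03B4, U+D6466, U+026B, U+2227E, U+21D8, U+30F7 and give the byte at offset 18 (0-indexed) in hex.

U+BB167 → 4-byte form F2 BB 85 A7 at offsets 0–3.
U+0072 → 1-byte form 72 at offsets 4–4.
U+03B4 → 2-byte form CE B4 at offsets 5–6.
U+D6466 → 4-byte form F3 96 91 A6 at offsets 7–10.
U+026B → 2-byte form C9 AB at offsets 11–12.
U+2227E → 4-byte form F0 A2 89 BE at offsets 13–16.
U+21D8 → 3-byte form E2 87 98 at offsets 17–19.
Offset 18 falls in char 7's range; it's byte 2 of E2 87 98 = 0x87.

0x87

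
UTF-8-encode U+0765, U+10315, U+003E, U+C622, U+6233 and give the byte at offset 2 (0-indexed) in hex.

0xF0

U+0765 → 2-byte form DD A5 at offsets 0–1.
U+10315 → 4-byte form F0 90 8C 95 at offsets 2–5.
Offset 2 falls in char 2's range; it's byte 1 of F0 90 8C 95 = 0xF0.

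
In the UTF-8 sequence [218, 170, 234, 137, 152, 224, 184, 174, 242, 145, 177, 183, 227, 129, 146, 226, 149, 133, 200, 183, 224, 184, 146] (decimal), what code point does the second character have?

U+A258

Offset 0: leading byte 0xDA = 11011010 → 2-byte char #1 = DA AA.
Offset 2: leading byte 0xEA = 11101010 → 3-byte char #2 = EA 89 98.
Leading byte 0xEA = 11101010 matches 1110xxxx → 3-byte sequence.
Byte 1: 0xEA = 11101010, payload 1010 (4 bits).
Byte 2: 0x89 = 10001001 (10xxxxxx ✓), payload 001001.
Byte 3: 0x98 = 10011000 (10xxxxxx ✓), payload 011000.
Concatenate: 1010001001011000 = 0xA258 (16 bits → U+A258).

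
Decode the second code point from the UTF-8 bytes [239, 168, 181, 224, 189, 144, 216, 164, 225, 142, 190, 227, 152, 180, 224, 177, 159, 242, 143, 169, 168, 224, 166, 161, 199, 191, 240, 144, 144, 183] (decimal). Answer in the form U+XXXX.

U+0F50

Offset 0: leading byte 0xEF = 11101111 → 3-byte char #1 = EF A8 B5.
Offset 3: leading byte 0xE0 = 11100000 → 3-byte char #2 = E0 BD 90.
Leading byte 0xE0 = 11100000 matches 1110xxxx → 3-byte sequence.
Byte 1: 0xE0 = 11100000, payload 0000 (4 bits).
Byte 2: 0xBD = 10111101 (10xxxxxx ✓), payload 111101.
Byte 3: 0x90 = 10010000 (10xxxxxx ✓), payload 010000.
Concatenate: 0000111101010000 = 0xF50 (16 bits → U+0F50).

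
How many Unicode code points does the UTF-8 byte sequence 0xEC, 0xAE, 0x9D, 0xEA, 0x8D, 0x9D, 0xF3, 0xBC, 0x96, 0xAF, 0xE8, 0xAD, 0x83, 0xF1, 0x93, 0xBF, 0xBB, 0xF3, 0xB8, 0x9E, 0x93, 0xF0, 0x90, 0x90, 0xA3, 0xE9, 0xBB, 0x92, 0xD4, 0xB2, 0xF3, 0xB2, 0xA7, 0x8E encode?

Byte at offset 0: 0xEC = 11101100 → 3-byte char (#1). Advance 3.
Byte at offset 3: 0xEA = 11101010 → 3-byte char (#2). Advance 3.
Byte at offset 6: 0xF3 = 11110011 → 4-byte char (#3). Advance 4.
Byte at offset 10: 0xE8 = 11101000 → 3-byte char (#4). Advance 3.
Byte at offset 13: 0xF1 = 11110001 → 4-byte char (#5). Advance 4.
Byte at offset 17: 0xF3 = 11110011 → 4-byte char (#6). Advance 4.
Byte at offset 21: 0xF0 = 11110000 → 4-byte char (#7). Advance 4.
Byte at offset 25: 0xE9 = 11101001 → 3-byte char (#8). Advance 3.
Byte at offset 28: 0xD4 = 11010100 → 2-byte char (#9). Advance 2.
Byte at offset 30: 0xF3 = 11110011 → 4-byte char (#10). Advance 4.
Reached end at offset 34 after 10 code points.

10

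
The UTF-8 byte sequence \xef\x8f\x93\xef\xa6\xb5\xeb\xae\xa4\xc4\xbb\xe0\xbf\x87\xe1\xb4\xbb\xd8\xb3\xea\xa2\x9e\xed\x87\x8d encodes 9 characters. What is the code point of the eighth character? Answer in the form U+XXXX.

Offset 0: leading byte 0xEF = 11101111 → 3-byte char #1 = EF 8F 93.
Offset 3: leading byte 0xEF = 11101111 → 3-byte char #2 = EF A6 B5.
Offset 6: leading byte 0xEB = 11101011 → 3-byte char #3 = EB AE A4.
Offset 9: leading byte 0xC4 = 11000100 → 2-byte char #4 = C4 BB.
Offset 11: leading byte 0xE0 = 11100000 → 3-byte char #5 = E0 BF 87.
Offset 14: leading byte 0xE1 = 11100001 → 3-byte char #6 = E1 B4 BB.
Offset 17: leading byte 0xD8 = 11011000 → 2-byte char #7 = D8 B3.
Offset 19: leading byte 0xEA = 11101010 → 3-byte char #8 = EA A2 9E.
Leading byte 0xEA = 11101010 matches 1110xxxx → 3-byte sequence.
Byte 1: 0xEA = 11101010, payload 1010 (4 bits).
Byte 2: 0xA2 = 10100010 (10xxxxxx ✓), payload 100010.
Byte 3: 0x9E = 10011110 (10xxxxxx ✓), payload 011110.
Concatenate: 1010100010011110 = 0xA89E (16 bits → U+A89E).

U+A89E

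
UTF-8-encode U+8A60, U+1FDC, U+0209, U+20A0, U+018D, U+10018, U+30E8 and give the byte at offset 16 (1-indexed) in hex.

1-indexed offset 16 is 0-indexed offset 15.
U+8A60 → 3-byte form E8 A9 A0 at offsets 0–2.
U+1FDC → 3-byte form E1 BF 9C at offsets 3–5.
U+0209 → 2-byte form C8 89 at offsets 6–7.
U+20A0 → 3-byte form E2 82 A0 at offsets 8–10.
U+018D → 2-byte form C6 8D at offsets 11–12.
U+10018 → 4-byte form F0 90 80 98 at offsets 13–16.
Offset 15 falls in char 6's range; it's byte 3 of F0 90 80 98 = 0x80.

0x80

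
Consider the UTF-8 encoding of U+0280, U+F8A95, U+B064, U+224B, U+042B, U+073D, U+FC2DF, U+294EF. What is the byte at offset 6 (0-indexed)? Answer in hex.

0xEB

U+0280 → 2-byte form CA 80 at offsets 0–1.
U+F8A95 → 4-byte form F3 B8 AA 95 at offsets 2–5.
U+B064 → 3-byte form EB 81 A4 at offsets 6–8.
Offset 6 falls in char 3's range; it's byte 1 of EB 81 A4 = 0xEB.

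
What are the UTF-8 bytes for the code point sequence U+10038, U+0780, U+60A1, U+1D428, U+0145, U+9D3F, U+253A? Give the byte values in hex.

U+10038: 4-byte form → F0 90 80 B8.
U+0780: 2-byte form → DE 80.
U+60A1: 3-byte form → E6 82 A1.
U+1D428: 4-byte form → F0 9D 90 A8.
U+0145: 2-byte form → C5 85.
U+9D3F: 3-byte form → E9 B4 BF.
U+253A: 3-byte form → E2 94 BA.
Concatenated (21 bytes): F0 90 80 B8 DE 80 E6 82 A1 F0 9D 90 A8 C5 85 E9 B4 BF E2 94 BA.

F0 90 80 B8 DE 80 E6 82 A1 F0 9D 90 A8 C5 85 E9 B4 BF E2 94 BA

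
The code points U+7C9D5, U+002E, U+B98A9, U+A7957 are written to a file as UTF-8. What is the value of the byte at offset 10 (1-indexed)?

1-indexed offset 10 is 0-indexed offset 9.
U+7C9D5 → 4-byte form F1 BC A7 95 at offsets 0–3.
U+002E → 1-byte form 2E at offsets 4–4.
U+B98A9 → 4-byte form F2 B9 A2 A9 at offsets 5–8.
U+A7957 → 4-byte form F2 A7 A5 97 at offsets 9–12.
Offset 9 falls in char 4's range; it's byte 1 of F2 A7 A5 97 = 0xF2.

0xF2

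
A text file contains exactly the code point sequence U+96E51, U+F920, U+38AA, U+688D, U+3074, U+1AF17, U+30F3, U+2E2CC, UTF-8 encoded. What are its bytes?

F2 96 B9 91 EF A4 A0 E3 A2 AA E6 A2 8D E3 81 B4 F0 9A BC 97 E3 83 B3 F0 AE 8B 8C

U+96E51: 4-byte form → F2 96 B9 91.
U+F920: 3-byte form → EF A4 A0.
U+38AA: 3-byte form → E3 A2 AA.
U+688D: 3-byte form → E6 A2 8D.
U+3074: 3-byte form → E3 81 B4.
U+1AF17: 4-byte form → F0 9A BC 97.
U+30F3: 3-byte form → E3 83 B3.
U+2E2CC: 4-byte form → F0 AE 8B 8C.
Concatenated (27 bytes): F2 96 B9 91 EF A4 A0 E3 A2 AA E6 A2 8D E3 81 B4 F0 9A BC 97 E3 83 B3 F0 AE 8B 8C.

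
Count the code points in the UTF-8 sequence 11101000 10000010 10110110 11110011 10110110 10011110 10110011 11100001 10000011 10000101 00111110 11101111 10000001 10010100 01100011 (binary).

Byte at offset 0: 0xE8 = 11101000 → 3-byte char (#1). Advance 3.
Byte at offset 3: 0xF3 = 11110011 → 4-byte char (#2). Advance 4.
Byte at offset 7: 0xE1 = 11100001 → 3-byte char (#3). Advance 3.
Byte at offset 10: 0x3E = 00111110 → 1-byte char (#4). Advance 1.
Byte at offset 11: 0xEF = 11101111 → 3-byte char (#5). Advance 3.
Byte at offset 14: 0x63 = 01100011 → 1-byte char (#6). Advance 1.
Reached end at offset 15 after 6 code points.

6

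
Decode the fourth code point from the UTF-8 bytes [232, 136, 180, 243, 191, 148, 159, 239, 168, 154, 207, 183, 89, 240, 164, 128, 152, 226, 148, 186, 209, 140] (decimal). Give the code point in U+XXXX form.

Offset 0: leading byte 0xE8 = 11101000 → 3-byte char #1 = E8 88 B4.
Offset 3: leading byte 0xF3 = 11110011 → 4-byte char #2 = F3 BF 94 9F.
Offset 7: leading byte 0xEF = 11101111 → 3-byte char #3 = EF A8 9A.
Offset 10: leading byte 0xCF = 11001111 → 2-byte char #4 = CF B7.
Leading byte 0xCF = 11001111 matches 110xxxxx → 2-byte sequence.
Byte 1: 0xCF = 11001111, payload 01111 (5 bits).
Byte 2: 0xB7 = 10110111 (10xxxxxx ✓), payload 110111.
Concatenate: 01111110111 = 0x3F7 (11 bits → U+03F7).

U+03F7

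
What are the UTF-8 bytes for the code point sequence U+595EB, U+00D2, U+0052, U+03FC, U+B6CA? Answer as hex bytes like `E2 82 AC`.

F1 99 97 AB C3 92 52 CF BC EB 9B 8A

U+595EB: 4-byte form → F1 99 97 AB.
U+00D2: 2-byte form → C3 92.
U+0052: 1-byte form → 52.
U+03FC: 2-byte form → CF BC.
U+B6CA: 3-byte form → EB 9B 8A.
Concatenated (12 bytes): F1 99 97 AB C3 92 52 CF BC EB 9B 8A.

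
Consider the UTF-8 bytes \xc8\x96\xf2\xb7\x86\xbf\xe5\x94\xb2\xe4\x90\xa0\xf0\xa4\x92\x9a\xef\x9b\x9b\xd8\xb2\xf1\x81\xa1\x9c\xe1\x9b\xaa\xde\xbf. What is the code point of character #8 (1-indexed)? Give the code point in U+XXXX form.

Offset 0: leading byte 0xC8 = 11001000 → 2-byte char #1 = C8 96.
Offset 2: leading byte 0xF2 = 11110010 → 4-byte char #2 = F2 B7 86 BF.
Offset 6: leading byte 0xE5 = 11100101 → 3-byte char #3 = E5 94 B2.
Offset 9: leading byte 0xE4 = 11100100 → 3-byte char #4 = E4 90 A0.
Offset 12: leading byte 0xF0 = 11110000 → 4-byte char #5 = F0 A4 92 9A.
Offset 16: leading byte 0xEF = 11101111 → 3-byte char #6 = EF 9B 9B.
Offset 19: leading byte 0xD8 = 11011000 → 2-byte char #7 = D8 B2.
Offset 21: leading byte 0xF1 = 11110001 → 4-byte char #8 = F1 81 A1 9C.
Leading byte 0xF1 = 11110001 matches 11110xxx → 4-byte sequence.
Byte 1: 0xF1 = 11110001, payload 001 (3 bits).
Byte 2: 0x81 = 10000001 (10xxxxxx ✓), payload 000001.
Byte 3: 0xA1 = 10100001 (10xxxxxx ✓), payload 100001.
Byte 4: 0x9C = 10011100 (10xxxxxx ✓), payload 011100.
Concatenate: 001000001100001011100 = 0x4185C (21 bits → U+4185C).

U+4185C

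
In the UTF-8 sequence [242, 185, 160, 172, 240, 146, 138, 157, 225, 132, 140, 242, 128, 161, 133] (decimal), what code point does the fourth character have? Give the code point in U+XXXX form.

Offset 0: leading byte 0xF2 = 11110010 → 4-byte char #1 = F2 B9 A0 AC.
Offset 4: leading byte 0xF0 = 11110000 → 4-byte char #2 = F0 92 8A 9D.
Offset 8: leading byte 0xE1 = 11100001 → 3-byte char #3 = E1 84 8C.
Offset 11: leading byte 0xF2 = 11110010 → 4-byte char #4 = F2 80 A1 85.
Leading byte 0xF2 = 11110010 matches 11110xxx → 4-byte sequence.
Byte 1: 0xF2 = 11110010, payload 010 (3 bits).
Byte 2: 0x80 = 10000000 (10xxxxxx ✓), payload 000000.
Byte 3: 0xA1 = 10100001 (10xxxxxx ✓), payload 100001.
Byte 4: 0x85 = 10000101 (10xxxxxx ✓), payload 000101.
Concatenate: 010000000100001000101 = 0x80845 (21 bits → U+80845).

U+80845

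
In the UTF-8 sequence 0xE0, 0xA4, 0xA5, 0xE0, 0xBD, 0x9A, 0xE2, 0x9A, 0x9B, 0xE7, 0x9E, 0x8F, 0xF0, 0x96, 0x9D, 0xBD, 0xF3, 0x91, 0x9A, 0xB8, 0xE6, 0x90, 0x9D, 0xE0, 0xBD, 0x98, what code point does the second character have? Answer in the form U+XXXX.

Offset 0: leading byte 0xE0 = 11100000 → 3-byte char #1 = E0 A4 A5.
Offset 3: leading byte 0xE0 = 11100000 → 3-byte char #2 = E0 BD 9A.
Leading byte 0xE0 = 11100000 matches 1110xxxx → 3-byte sequence.
Byte 1: 0xE0 = 11100000, payload 0000 (4 bits).
Byte 2: 0xBD = 10111101 (10xxxxxx ✓), payload 111101.
Byte 3: 0x9A = 10011010 (10xxxxxx ✓), payload 011010.
Concatenate: 0000111101011010 = 0xF5A (16 bits → U+0F5A).

U+0F5A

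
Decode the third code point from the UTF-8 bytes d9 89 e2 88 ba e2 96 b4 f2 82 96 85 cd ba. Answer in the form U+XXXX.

Offset 0: leading byte 0xD9 = 11011001 → 2-byte char #1 = D9 89.
Offset 2: leading byte 0xE2 = 11100010 → 3-byte char #2 = E2 88 BA.
Offset 5: leading byte 0xE2 = 11100010 → 3-byte char #3 = E2 96 B4.
Leading byte 0xE2 = 11100010 matches 1110xxxx → 3-byte sequence.
Byte 1: 0xE2 = 11100010, payload 0010 (4 bits).
Byte 2: 0x96 = 10010110 (10xxxxxx ✓), payload 010110.
Byte 3: 0xB4 = 10110100 (10xxxxxx ✓), payload 110100.
Concatenate: 0010010110110100 = 0x25B4 (16 bits → U+25B4).

U+25B4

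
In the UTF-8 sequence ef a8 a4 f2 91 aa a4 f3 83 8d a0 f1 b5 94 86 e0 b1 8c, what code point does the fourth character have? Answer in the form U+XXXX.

U+75506

Offset 0: leading byte 0xEF = 11101111 → 3-byte char #1 = EF A8 A4.
Offset 3: leading byte 0xF2 = 11110010 → 4-byte char #2 = F2 91 AA A4.
Offset 7: leading byte 0xF3 = 11110011 → 4-byte char #3 = F3 83 8D A0.
Offset 11: leading byte 0xF1 = 11110001 → 4-byte char #4 = F1 B5 94 86.
Leading byte 0xF1 = 11110001 matches 11110xxx → 4-byte sequence.
Byte 1: 0xF1 = 11110001, payload 001 (3 bits).
Byte 2: 0xB5 = 10110101 (10xxxxxx ✓), payload 110101.
Byte 3: 0x94 = 10010100 (10xxxxxx ✓), payload 010100.
Byte 4: 0x86 = 10000110 (10xxxxxx ✓), payload 000110.
Concatenate: 001110101010100000110 = 0x75506 (21 bits → U+75506).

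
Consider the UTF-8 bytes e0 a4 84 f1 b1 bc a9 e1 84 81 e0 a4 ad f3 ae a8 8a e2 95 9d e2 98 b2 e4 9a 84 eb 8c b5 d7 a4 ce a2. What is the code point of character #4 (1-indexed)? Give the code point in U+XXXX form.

U+092D

Offset 0: leading byte 0xE0 = 11100000 → 3-byte char #1 = E0 A4 84.
Offset 3: leading byte 0xF1 = 11110001 → 4-byte char #2 = F1 B1 BC A9.
Offset 7: leading byte 0xE1 = 11100001 → 3-byte char #3 = E1 84 81.
Offset 10: leading byte 0xE0 = 11100000 → 3-byte char #4 = E0 A4 AD.
Leading byte 0xE0 = 11100000 matches 1110xxxx → 3-byte sequence.
Byte 1: 0xE0 = 11100000, payload 0000 (4 bits).
Byte 2: 0xA4 = 10100100 (10xxxxxx ✓), payload 100100.
Byte 3: 0xAD = 10101101 (10xxxxxx ✓), payload 101101.
Concatenate: 0000100100101101 = 0x92D (16 bits → U+092D).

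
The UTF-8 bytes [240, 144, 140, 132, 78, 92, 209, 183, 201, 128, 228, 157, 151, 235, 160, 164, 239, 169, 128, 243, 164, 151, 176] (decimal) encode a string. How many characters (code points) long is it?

9

Byte at offset 0: 0xF0 = 11110000 → 4-byte char (#1). Advance 4.
Byte at offset 4: 0x4E = 01001110 → 1-byte char (#2). Advance 1.
Byte at offset 5: 0x5C = 01011100 → 1-byte char (#3). Advance 1.
Byte at offset 6: 0xD1 = 11010001 → 2-byte char (#4). Advance 2.
Byte at offset 8: 0xC9 = 11001001 → 2-byte char (#5). Advance 2.
Byte at offset 10: 0xE4 = 11100100 → 3-byte char (#6). Advance 3.
Byte at offset 13: 0xEB = 11101011 → 3-byte char (#7). Advance 3.
Byte at offset 16: 0xEF = 11101111 → 3-byte char (#8). Advance 3.
Byte at offset 19: 0xF3 = 11110011 → 4-byte char (#9). Advance 4.
Reached end at offset 23 after 9 code points.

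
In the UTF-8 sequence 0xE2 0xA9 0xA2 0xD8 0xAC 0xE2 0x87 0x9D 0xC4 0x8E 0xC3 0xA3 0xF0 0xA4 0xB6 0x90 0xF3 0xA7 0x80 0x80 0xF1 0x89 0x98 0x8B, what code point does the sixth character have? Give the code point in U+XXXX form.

Offset 0: leading byte 0xE2 = 11100010 → 3-byte char #1 = E2 A9 A2.
Offset 3: leading byte 0xD8 = 11011000 → 2-byte char #2 = D8 AC.
Offset 5: leading byte 0xE2 = 11100010 → 3-byte char #3 = E2 87 9D.
Offset 8: leading byte 0xC4 = 11000100 → 2-byte char #4 = C4 8E.
Offset 10: leading byte 0xC3 = 11000011 → 2-byte char #5 = C3 A3.
Offset 12: leading byte 0xF0 = 11110000 → 4-byte char #6 = F0 A4 B6 90.
Leading byte 0xF0 = 11110000 matches 11110xxx → 4-byte sequence.
Byte 1: 0xF0 = 11110000, payload 000 (3 bits).
Byte 2: 0xA4 = 10100100 (10xxxxxx ✓), payload 100100.
Byte 3: 0xB6 = 10110110 (10xxxxxx ✓), payload 110110.
Byte 4: 0x90 = 10010000 (10xxxxxx ✓), payload 010000.
Concatenate: 000100100110110010000 = 0x24D90 (21 bits → U+24D90).

U+24D90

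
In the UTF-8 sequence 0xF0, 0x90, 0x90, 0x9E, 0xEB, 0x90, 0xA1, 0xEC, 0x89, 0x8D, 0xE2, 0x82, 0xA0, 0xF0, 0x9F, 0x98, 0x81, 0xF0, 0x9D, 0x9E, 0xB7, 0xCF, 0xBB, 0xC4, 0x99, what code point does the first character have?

U+1041E

Offset 0: leading byte 0xF0 = 11110000 → 4-byte char #1 = F0 90 90 9E.
Leading byte 0xF0 = 11110000 matches 11110xxx → 4-byte sequence.
Byte 1: 0xF0 = 11110000, payload 000 (3 bits).
Byte 2: 0x90 = 10010000 (10xxxxxx ✓), payload 010000.
Byte 3: 0x90 = 10010000 (10xxxxxx ✓), payload 010000.
Byte 4: 0x9E = 10011110 (10xxxxxx ✓), payload 011110.
Concatenate: 000010000010000011110 = 0x1041E (21 bits → U+1041E).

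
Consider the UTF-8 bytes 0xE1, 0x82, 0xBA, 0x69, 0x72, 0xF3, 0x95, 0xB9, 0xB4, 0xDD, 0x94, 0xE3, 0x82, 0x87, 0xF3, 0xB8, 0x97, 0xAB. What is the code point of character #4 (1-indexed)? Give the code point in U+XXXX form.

U+D5E74

Offset 0: leading byte 0xE1 = 11100001 → 3-byte char #1 = E1 82 BA.
Offset 3: leading byte 0x69 = 01101001 → 1-byte char #2 = 69.
Offset 4: leading byte 0x72 = 01110010 → 1-byte char #3 = 72.
Offset 5: leading byte 0xF3 = 11110011 → 4-byte char #4 = F3 95 B9 B4.
Leading byte 0xF3 = 11110011 matches 11110xxx → 4-byte sequence.
Byte 1: 0xF3 = 11110011, payload 011 (3 bits).
Byte 2: 0x95 = 10010101 (10xxxxxx ✓), payload 010101.
Byte 3: 0xB9 = 10111001 (10xxxxxx ✓), payload 111001.
Byte 4: 0xB4 = 10110100 (10xxxxxx ✓), payload 110100.
Concatenate: 011010101111001110100 = 0xD5E74 (21 bits → U+D5E74).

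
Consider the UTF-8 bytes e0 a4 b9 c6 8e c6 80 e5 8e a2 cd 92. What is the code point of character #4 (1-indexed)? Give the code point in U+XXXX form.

Offset 0: leading byte 0xE0 = 11100000 → 3-byte char #1 = E0 A4 B9.
Offset 3: leading byte 0xC6 = 11000110 → 2-byte char #2 = C6 8E.
Offset 5: leading byte 0xC6 = 11000110 → 2-byte char #3 = C6 80.
Offset 7: leading byte 0xE5 = 11100101 → 3-byte char #4 = E5 8E A2.
Leading byte 0xE5 = 11100101 matches 1110xxxx → 3-byte sequence.
Byte 1: 0xE5 = 11100101, payload 0101 (4 bits).
Byte 2: 0x8E = 10001110 (10xxxxxx ✓), payload 001110.
Byte 3: 0xA2 = 10100010 (10xxxxxx ✓), payload 100010.
Concatenate: 0101001110100010 = 0x53A2 (16 bits → U+53A2).

U+53A2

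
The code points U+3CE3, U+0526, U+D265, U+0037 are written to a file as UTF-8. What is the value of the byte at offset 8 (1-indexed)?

1-indexed offset 8 is 0-indexed offset 7.
U+3CE3 → 3-byte form E3 B3 A3 at offsets 0–2.
U+0526 → 2-byte form D4 A6 at offsets 3–4.
U+D265 → 3-byte form ED 89 A5 at offsets 5–7.
Offset 7 falls in char 3's range; it's byte 3 of ED 89 A5 = 0xA5.

0xA5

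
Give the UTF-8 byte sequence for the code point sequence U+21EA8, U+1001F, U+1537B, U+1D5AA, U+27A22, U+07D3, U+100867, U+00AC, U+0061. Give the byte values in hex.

U+21EA8: 4-byte form → F0 A1 BA A8.
U+1001F: 4-byte form → F0 90 80 9F.
U+1537B: 4-byte form → F0 95 8D BB.
U+1D5AA: 4-byte form → F0 9D 96 AA.
U+27A22: 4-byte form → F0 A7 A8 A2.
U+07D3: 2-byte form → DF 93.
U+100867: 4-byte form → F4 80 A1 A7.
U+00AC: 2-byte form → C2 AC.
U+0061: 1-byte form → 61.
Concatenated (29 bytes): F0 A1 BA A8 F0 90 80 9F F0 95 8D BB F0 9D 96 AA F0 A7 A8 A2 DF 93 F4 80 A1 A7 C2 AC 61.

F0 A1 BA A8 F0 90 80 9F F0 95 8D BB F0 9D 96 AA F0 A7 A8 A2 DF 93 F4 80 A1 A7 C2 AC 61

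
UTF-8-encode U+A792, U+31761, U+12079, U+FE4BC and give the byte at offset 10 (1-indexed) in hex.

1-indexed offset 10 is 0-indexed offset 9.
U+A792 → 3-byte form EA 9E 92 at offsets 0–2.
U+31761 → 4-byte form F0 B1 9D A1 at offsets 3–6.
U+12079 → 4-byte form F0 92 81 B9 at offsets 7–10.
Offset 9 falls in char 3's range; it's byte 3 of F0 92 81 B9 = 0x81.

0x81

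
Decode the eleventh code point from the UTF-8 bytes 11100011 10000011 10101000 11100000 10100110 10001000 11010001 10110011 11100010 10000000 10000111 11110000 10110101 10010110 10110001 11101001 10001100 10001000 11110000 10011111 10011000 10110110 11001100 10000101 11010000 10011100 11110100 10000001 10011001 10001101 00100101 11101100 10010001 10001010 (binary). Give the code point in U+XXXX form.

U+0025

Offset 0: leading byte 0xE3 = 11100011 → 3-byte char #1 = E3 83 A8.
Offset 3: leading byte 0xE0 = 11100000 → 3-byte char #2 = E0 A6 88.
Offset 6: leading byte 0xD1 = 11010001 → 2-byte char #3 = D1 B3.
Offset 8: leading byte 0xE2 = 11100010 → 3-byte char #4 = E2 80 87.
Offset 11: leading byte 0xF0 = 11110000 → 4-byte char #5 = F0 B5 96 B1.
Offset 15: leading byte 0xE9 = 11101001 → 3-byte char #6 = E9 8C 88.
Offset 18: leading byte 0xF0 = 11110000 → 4-byte char #7 = F0 9F 98 B6.
Offset 22: leading byte 0xCC = 11001100 → 2-byte char #8 = CC 85.
Offset 24: leading byte 0xD0 = 11010000 → 2-byte char #9 = D0 9C.
Offset 26: leading byte 0xF4 = 11110100 → 4-byte char #10 = F4 81 99 8D.
Offset 30: leading byte 0x25 = 00100101 → 1-byte char #11 = 25.
Leading byte 0x25 = 00100101 matches 0xxxxxxx → 1-byte sequence.
Byte 1: 0x25 = 00100101, payload 0100101 (7 bits).
Concatenate: 0100101 = 0x25 (7 bits → U+0025).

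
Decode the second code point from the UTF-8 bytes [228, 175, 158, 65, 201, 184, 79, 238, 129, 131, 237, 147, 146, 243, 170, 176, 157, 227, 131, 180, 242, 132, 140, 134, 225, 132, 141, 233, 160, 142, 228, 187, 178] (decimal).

U+0041

Offset 0: leading byte 0xE4 = 11100100 → 3-byte char #1 = E4 AF 9E.
Offset 3: leading byte 0x41 = 01000001 → 1-byte char #2 = 41.
Leading byte 0x41 = 01000001 matches 0xxxxxxx → 1-byte sequence.
Byte 1: 0x41 = 01000001, payload 1000001 (7 bits).
Concatenate: 1000001 = 0x41 (7 bits → U+0041).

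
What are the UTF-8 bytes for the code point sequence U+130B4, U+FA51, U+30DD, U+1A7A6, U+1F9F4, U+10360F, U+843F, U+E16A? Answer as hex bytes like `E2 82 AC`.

F0 93 82 B4 EF A9 91 E3 83 9D F0 9A 9E A6 F0 9F A7 B4 F4 83 98 8F E8 90 BF EE 85 AA

U+130B4: 4-byte form → F0 93 82 B4.
U+FA51: 3-byte form → EF A9 91.
U+30DD: 3-byte form → E3 83 9D.
U+1A7A6: 4-byte form → F0 9A 9E A6.
U+1F9F4: 4-byte form → F0 9F A7 B4.
U+10360F: 4-byte form → F4 83 98 8F.
U+843F: 3-byte form → E8 90 BF.
U+E16A: 3-byte form → EE 85 AA.
Concatenated (28 bytes): F0 93 82 B4 EF A9 91 E3 83 9D F0 9A 9E A6 F0 9F A7 B4 F4 83 98 8F E8 90 BF EE 85 AA.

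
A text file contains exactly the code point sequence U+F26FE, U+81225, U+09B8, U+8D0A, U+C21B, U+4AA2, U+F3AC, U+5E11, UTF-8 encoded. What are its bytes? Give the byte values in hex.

U+F26FE: 4-byte form → F3 B2 9B BE.
U+81225: 4-byte form → F2 81 88 A5.
U+09B8: 3-byte form → E0 A6 B8.
U+8D0A: 3-byte form → E8 B4 8A.
U+C21B: 3-byte form → EC 88 9B.
U+4AA2: 3-byte form → E4 AA A2.
U+F3AC: 3-byte form → EF 8E AC.
U+5E11: 3-byte form → E5 B8 91.
Concatenated (26 bytes): F3 B2 9B BE F2 81 88 A5 E0 A6 B8 E8 B4 8A EC 88 9B E4 AA A2 EF 8E AC E5 B8 91.

F3 B2 9B BE F2 81 88 A5 E0 A6 B8 E8 B4 8A EC 88 9B E4 AA A2 EF 8E AC E5 B8 91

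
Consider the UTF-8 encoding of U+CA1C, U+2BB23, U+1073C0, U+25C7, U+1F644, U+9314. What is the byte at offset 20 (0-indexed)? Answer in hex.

0x94

U+CA1C → 3-byte form EC A8 9C at offsets 0–2.
U+2BB23 → 4-byte form F0 AB AC A3 at offsets 3–6.
U+1073C0 → 4-byte form F4 87 8F 80 at offsets 7–10.
U+25C7 → 3-byte form E2 97 87 at offsets 11–13.
U+1F644 → 4-byte form F0 9F 99 84 at offsets 14–17.
U+9314 → 3-byte form E9 8C 94 at offsets 18–20.
Offset 20 falls in char 6's range; it's byte 3 of E9 8C 94 = 0x94.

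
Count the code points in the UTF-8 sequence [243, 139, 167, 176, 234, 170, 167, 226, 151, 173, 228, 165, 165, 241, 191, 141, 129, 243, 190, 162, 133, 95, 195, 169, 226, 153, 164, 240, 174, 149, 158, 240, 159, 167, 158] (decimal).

Byte at offset 0: 0xF3 = 11110011 → 4-byte char (#1). Advance 4.
Byte at offset 4: 0xEA = 11101010 → 3-byte char (#2). Advance 3.
Byte at offset 7: 0xE2 = 11100010 → 3-byte char (#3). Advance 3.
Byte at offset 10: 0xE4 = 11100100 → 3-byte char (#4). Advance 3.
Byte at offset 13: 0xF1 = 11110001 → 4-byte char (#5). Advance 4.
Byte at offset 17: 0xF3 = 11110011 → 4-byte char (#6). Advance 4.
Byte at offset 21: 0x5F = 01011111 → 1-byte char (#7). Advance 1.
Byte at offset 22: 0xC3 = 11000011 → 2-byte char (#8). Advance 2.
Byte at offset 24: 0xE2 = 11100010 → 3-byte char (#9). Advance 3.
Byte at offset 27: 0xF0 = 11110000 → 4-byte char (#10). Advance 4.
Byte at offset 31: 0xF0 = 11110000 → 4-byte char (#11). Advance 4.
Reached end at offset 35 after 11 code points.

11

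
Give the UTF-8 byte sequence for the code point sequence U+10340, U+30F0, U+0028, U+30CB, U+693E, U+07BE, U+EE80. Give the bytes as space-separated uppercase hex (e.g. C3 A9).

U+10340: 4-byte form → F0 90 8D 80.
U+30F0: 3-byte form → E3 83 B0.
U+0028: 1-byte form → 28.
U+30CB: 3-byte form → E3 83 8B.
U+693E: 3-byte form → E6 A4 BE.
U+07BE: 2-byte form → DE BE.
U+EE80: 3-byte form → EE BA 80.
Concatenated (19 bytes): F0 90 8D 80 E3 83 B0 28 E3 83 8B E6 A4 BE DE BE EE BA 80.

F0 90 8D 80 E3 83 B0 28 E3 83 8B E6 A4 BE DE BE EE BA 80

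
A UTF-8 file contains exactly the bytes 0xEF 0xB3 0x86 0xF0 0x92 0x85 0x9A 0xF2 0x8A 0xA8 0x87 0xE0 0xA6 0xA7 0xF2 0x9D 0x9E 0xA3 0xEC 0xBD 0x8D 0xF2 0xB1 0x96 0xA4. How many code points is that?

7

Byte at offset 0: 0xEF = 11101111 → 3-byte char (#1). Advance 3.
Byte at offset 3: 0xF0 = 11110000 → 4-byte char (#2). Advance 4.
Byte at offset 7: 0xF2 = 11110010 → 4-byte char (#3). Advance 4.
Byte at offset 11: 0xE0 = 11100000 → 3-byte char (#4). Advance 3.
Byte at offset 14: 0xF2 = 11110010 → 4-byte char (#5). Advance 4.
Byte at offset 18: 0xEC = 11101100 → 3-byte char (#6). Advance 3.
Byte at offset 21: 0xF2 = 11110010 → 4-byte char (#7). Advance 4.
Reached end at offset 25 after 7 code points.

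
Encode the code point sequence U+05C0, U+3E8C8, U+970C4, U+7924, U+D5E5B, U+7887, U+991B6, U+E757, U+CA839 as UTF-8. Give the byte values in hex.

U+05C0: 2-byte form → D7 80.
U+3E8C8: 4-byte form → F0 BE A3 88.
U+970C4: 4-byte form → F2 97 83 84.
U+7924: 3-byte form → E7 A4 A4.
U+D5E5B: 4-byte form → F3 95 B9 9B.
U+7887: 3-byte form → E7 A2 87.
U+991B6: 4-byte form → F2 99 86 B6.
U+E757: 3-byte form → EE 9D 97.
U+CA839: 4-byte form → F3 8A A0 B9.
Concatenated (31 bytes): D7 80 F0 BE A3 88 F2 97 83 84 E7 A4 A4 F3 95 B9 9B E7 A2 87 F2 99 86 B6 EE 9D 97 F3 8A A0 B9.

D7 80 F0 BE A3 88 F2 97 83 84 E7 A4 A4 F3 95 B9 9B E7 A2 87 F2 99 86 B6 EE 9D 97 F3 8A A0 B9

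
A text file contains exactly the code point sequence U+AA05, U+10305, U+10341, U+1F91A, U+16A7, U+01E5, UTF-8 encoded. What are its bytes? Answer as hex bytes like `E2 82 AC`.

EA A8 85 F0 90 8C 85 F0 90 8D 81 F0 9F A4 9A E1 9A A7 C7 A5

U+AA05: 3-byte form → EA A8 85.
U+10305: 4-byte form → F0 90 8C 85.
U+10341: 4-byte form → F0 90 8D 81.
U+1F91A: 4-byte form → F0 9F A4 9A.
U+16A7: 3-byte form → E1 9A A7.
U+01E5: 2-byte form → C7 A5.
Concatenated (20 bytes): EA A8 85 F0 90 8C 85 F0 90 8D 81 F0 9F A4 9A E1 9A A7 C7 A5.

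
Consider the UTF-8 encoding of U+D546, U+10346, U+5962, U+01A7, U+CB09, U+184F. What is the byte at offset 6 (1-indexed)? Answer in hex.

0x8D

1-indexed offset 6 is 0-indexed offset 5.
U+D546 → 3-byte form ED 95 86 at offsets 0–2.
U+10346 → 4-byte form F0 90 8D 86 at offsets 3–6.
Offset 5 falls in char 2's range; it's byte 3 of F0 90 8D 86 = 0x8D.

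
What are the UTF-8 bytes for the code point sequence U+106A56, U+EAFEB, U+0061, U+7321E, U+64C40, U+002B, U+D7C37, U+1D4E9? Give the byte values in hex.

U+106A56: 4-byte form → F4 86 A9 96.
U+EAFEB: 4-byte form → F3 AA BF AB.
U+0061: 1-byte form → 61.
U+7321E: 4-byte form → F1 B3 88 9E.
U+64C40: 4-byte form → F1 A4 B1 80.
U+002B: 1-byte form → 2B.
U+D7C37: 4-byte form → F3 97 B0 B7.
U+1D4E9: 4-byte form → F0 9D 93 A9.
Concatenated (26 bytes): F4 86 A9 96 F3 AA BF AB 61 F1 B3 88 9E F1 A4 B1 80 2B F3 97 B0 B7 F0 9D 93 A9.

F4 86 A9 96 F3 AA BF AB 61 F1 B3 88 9E F1 A4 B1 80 2B F3 97 B0 B7 F0 9D 93 A9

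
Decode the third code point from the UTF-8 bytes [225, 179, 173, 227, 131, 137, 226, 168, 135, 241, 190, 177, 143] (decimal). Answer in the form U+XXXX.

Offset 0: leading byte 0xE1 = 11100001 → 3-byte char #1 = E1 B3 AD.
Offset 3: leading byte 0xE3 = 11100011 → 3-byte char #2 = E3 83 89.
Offset 6: leading byte 0xE2 = 11100010 → 3-byte char #3 = E2 A8 87.
Leading byte 0xE2 = 11100010 matches 1110xxxx → 3-byte sequence.
Byte 1: 0xE2 = 11100010, payload 0010 (4 bits).
Byte 2: 0xA8 = 10101000 (10xxxxxx ✓), payload 101000.
Byte 3: 0x87 = 10000111 (10xxxxxx ✓), payload 000111.
Concatenate: 0010101000000111 = 0x2A07 (16 bits → U+2A07).

U+2A07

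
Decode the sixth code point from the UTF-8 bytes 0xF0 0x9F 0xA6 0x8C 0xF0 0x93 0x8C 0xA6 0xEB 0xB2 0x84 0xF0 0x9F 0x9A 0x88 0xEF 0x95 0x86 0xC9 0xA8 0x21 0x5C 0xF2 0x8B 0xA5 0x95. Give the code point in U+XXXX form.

Offset 0: leading byte 0xF0 = 11110000 → 4-byte char #1 = F0 9F A6 8C.
Offset 4: leading byte 0xF0 = 11110000 → 4-byte char #2 = F0 93 8C A6.
Offset 8: leading byte 0xEB = 11101011 → 3-byte char #3 = EB B2 84.
Offset 11: leading byte 0xF0 = 11110000 → 4-byte char #4 = F0 9F 9A 88.
Offset 15: leading byte 0xEF = 11101111 → 3-byte char #5 = EF 95 86.
Offset 18: leading byte 0xC9 = 11001001 → 2-byte char #6 = C9 A8.
Leading byte 0xC9 = 11001001 matches 110xxxxx → 2-byte sequence.
Byte 1: 0xC9 = 11001001, payload 01001 (5 bits).
Byte 2: 0xA8 = 10101000 (10xxxxxx ✓), payload 101000.
Concatenate: 01001101000 = 0x268 (11 bits → U+0268).

U+0268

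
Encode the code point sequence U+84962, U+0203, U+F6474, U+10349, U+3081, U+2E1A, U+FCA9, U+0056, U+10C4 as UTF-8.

U+84962: 4-byte form → F2 84 A5 A2.
U+0203: 2-byte form → C8 83.
U+F6474: 4-byte form → F3 B6 91 B4.
U+10349: 4-byte form → F0 90 8D 89.
U+3081: 3-byte form → E3 82 81.
U+2E1A: 3-byte form → E2 B8 9A.
U+FCA9: 3-byte form → EF B2 A9.
U+0056: 1-byte form → 56.
U+10C4: 3-byte form → E1 83 84.
Concatenated (27 bytes): F2 84 A5 A2 C8 83 F3 B6 91 B4 F0 90 8D 89 E3 82 81 E2 B8 9A EF B2 A9 56 E1 83 84.

F2 84 A5 A2 C8 83 F3 B6 91 B4 F0 90 8D 89 E3 82 81 E2 B8 9A EF B2 A9 56 E1 83 84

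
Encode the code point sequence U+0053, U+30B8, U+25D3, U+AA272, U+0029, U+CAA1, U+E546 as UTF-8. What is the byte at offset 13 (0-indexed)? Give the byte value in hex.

0xAA

U+0053 → 1-byte form 53 at offsets 0–0.
U+30B8 → 3-byte form E3 82 B8 at offsets 1–3.
U+25D3 → 3-byte form E2 97 93 at offsets 4–6.
U+AA272 → 4-byte form F2 AA 89 B2 at offsets 7–10.
U+0029 → 1-byte form 29 at offsets 11–11.
U+CAA1 → 3-byte form EC AA A1 at offsets 12–14.
Offset 13 falls in char 6's range; it's byte 2 of EC AA A1 = 0xAA.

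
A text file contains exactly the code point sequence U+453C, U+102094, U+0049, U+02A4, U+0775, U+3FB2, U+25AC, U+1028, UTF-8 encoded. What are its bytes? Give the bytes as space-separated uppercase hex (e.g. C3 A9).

E4 94 BC F4 82 82 94 49 CA A4 DD B5 E3 BE B2 E2 96 AC E1 80 A8

U+453C: 3-byte form → E4 94 BC.
U+102094: 4-byte form → F4 82 82 94.
U+0049: 1-byte form → 49.
U+02A4: 2-byte form → CA A4.
U+0775: 2-byte form → DD B5.
U+3FB2: 3-byte form → E3 BE B2.
U+25AC: 3-byte form → E2 96 AC.
U+1028: 3-byte form → E1 80 A8.
Concatenated (21 bytes): E4 94 BC F4 82 82 94 49 CA A4 DD B5 E3 BE B2 E2 96 AC E1 80 A8.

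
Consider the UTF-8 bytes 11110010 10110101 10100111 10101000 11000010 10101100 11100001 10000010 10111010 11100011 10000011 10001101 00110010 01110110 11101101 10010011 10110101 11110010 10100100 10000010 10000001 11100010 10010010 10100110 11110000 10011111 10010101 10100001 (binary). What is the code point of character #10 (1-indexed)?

U+1F561

Offset 0: leading byte 0xF2 = 11110010 → 4-byte char #1 = F2 B5 A7 A8.
Offset 4: leading byte 0xC2 = 11000010 → 2-byte char #2 = C2 AC.
Offset 6: leading byte 0xE1 = 11100001 → 3-byte char #3 = E1 82 BA.
Offset 9: leading byte 0xE3 = 11100011 → 3-byte char #4 = E3 83 8D.
Offset 12: leading byte 0x32 = 00110010 → 1-byte char #5 = 32.
Offset 13: leading byte 0x76 = 01110110 → 1-byte char #6 = 76.
Offset 14: leading byte 0xED = 11101101 → 3-byte char #7 = ED 93 B5.
Offset 17: leading byte 0xF2 = 11110010 → 4-byte char #8 = F2 A4 82 81.
Offset 21: leading byte 0xE2 = 11100010 → 3-byte char #9 = E2 92 A6.
Offset 24: leading byte 0xF0 = 11110000 → 4-byte char #10 = F0 9F 95 A1.
Leading byte 0xF0 = 11110000 matches 11110xxx → 4-byte sequence.
Byte 1: 0xF0 = 11110000, payload 000 (3 bits).
Byte 2: 0x9F = 10011111 (10xxxxxx ✓), payload 011111.
Byte 3: 0x95 = 10010101 (10xxxxxx ✓), payload 010101.
Byte 4: 0xA1 = 10100001 (10xxxxxx ✓), payload 100001.
Concatenate: 000011111010101100001 = 0x1F561 (21 bits → U+1F561).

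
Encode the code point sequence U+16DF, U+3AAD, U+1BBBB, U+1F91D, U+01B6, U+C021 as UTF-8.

U+16DF: 3-byte form → E1 9B 9F.
U+3AAD: 3-byte form → E3 AA AD.
U+1BBBB: 4-byte form → F0 9B AE BB.
U+1F91D: 4-byte form → F0 9F A4 9D.
U+01B6: 2-byte form → C6 B6.
U+C021: 3-byte form → EC 80 A1.
Concatenated (19 bytes): E1 9B 9F E3 AA AD F0 9B AE BB F0 9F A4 9D C6 B6 EC 80 A1.

E1 9B 9F E3 AA AD F0 9B AE BB F0 9F A4 9D C6 B6 EC 80 A1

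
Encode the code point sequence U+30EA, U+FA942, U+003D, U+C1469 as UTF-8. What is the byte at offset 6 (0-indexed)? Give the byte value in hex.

U+30EA → 3-byte form E3 83 AA at offsets 0–2.
U+FA942 → 4-byte form F3 BA A5 82 at offsets 3–6.
Offset 6 falls in char 2's range; it's byte 4 of F3 BA A5 82 = 0x82.

0x82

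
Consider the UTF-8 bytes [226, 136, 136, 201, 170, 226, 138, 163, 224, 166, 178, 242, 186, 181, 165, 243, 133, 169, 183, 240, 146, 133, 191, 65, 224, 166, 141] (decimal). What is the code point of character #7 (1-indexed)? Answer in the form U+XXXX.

U+1217F

Offset 0: leading byte 0xE2 = 11100010 → 3-byte char #1 = E2 88 88.
Offset 3: leading byte 0xC9 = 11001001 → 2-byte char #2 = C9 AA.
Offset 5: leading byte 0xE2 = 11100010 → 3-byte char #3 = E2 8A A3.
Offset 8: leading byte 0xE0 = 11100000 → 3-byte char #4 = E0 A6 B2.
Offset 11: leading byte 0xF2 = 11110010 → 4-byte char #5 = F2 BA B5 A5.
Offset 15: leading byte 0xF3 = 11110011 → 4-byte char #6 = F3 85 A9 B7.
Offset 19: leading byte 0xF0 = 11110000 → 4-byte char #7 = F0 92 85 BF.
Leading byte 0xF0 = 11110000 matches 11110xxx → 4-byte sequence.
Byte 1: 0xF0 = 11110000, payload 000 (3 bits).
Byte 2: 0x92 = 10010010 (10xxxxxx ✓), payload 010010.
Byte 3: 0x85 = 10000101 (10xxxxxx ✓), payload 000101.
Byte 4: 0xBF = 10111111 (10xxxxxx ✓), payload 111111.
Concatenate: 000010010000101111111 = 0x1217F (21 bits → U+1217F).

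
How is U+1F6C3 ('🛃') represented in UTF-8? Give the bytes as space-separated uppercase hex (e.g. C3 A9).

U+1F6C3 = 0x1F6C3 = 128707 decimal. In range U+10000–U+10FFFF → 4-byte form: 11110xxx 10xxxxxx 10xxxxxx 10xxxxxx.
Binary (21 bits): 000011111011011000011.
Split 3+6+6+6: 000 | 011111 | 011011 | 000011.
Byte 1: 11110000 = 0xF0.
Byte 2: 10011111 = 0x9F.
Byte 3: 10011011 = 0x9B.
Byte 4: 10000011 = 0x83.

F0 9F 9B 83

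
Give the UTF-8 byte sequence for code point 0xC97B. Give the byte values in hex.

EC A5 BB

U+C97B = 0xC97B = 51579 decimal. In range U+0800–U+FFFF → 3-byte form: 1110xxxx 10xxxxxx 10xxxxxx.
Binary (16 bits): 1100100101111011.
Split 4+6+6: 1100 | 100101 | 111011.
Byte 1: 11101100 = 0xEC.
Byte 2: 10100101 = 0xA5.
Byte 3: 10111011 = 0xBB.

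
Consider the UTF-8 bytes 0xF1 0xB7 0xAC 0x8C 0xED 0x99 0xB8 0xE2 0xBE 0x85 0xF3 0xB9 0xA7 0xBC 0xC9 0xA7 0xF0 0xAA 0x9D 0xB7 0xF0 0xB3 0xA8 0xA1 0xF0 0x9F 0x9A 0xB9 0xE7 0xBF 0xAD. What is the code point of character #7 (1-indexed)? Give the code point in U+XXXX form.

U+33A21

Offset 0: leading byte 0xF1 = 11110001 → 4-byte char #1 = F1 B7 AC 8C.
Offset 4: leading byte 0xED = 11101101 → 3-byte char #2 = ED 99 B8.
Offset 7: leading byte 0xE2 = 11100010 → 3-byte char #3 = E2 BE 85.
Offset 10: leading byte 0xF3 = 11110011 → 4-byte char #4 = F3 B9 A7 BC.
Offset 14: leading byte 0xC9 = 11001001 → 2-byte char #5 = C9 A7.
Offset 16: leading byte 0xF0 = 11110000 → 4-byte char #6 = F0 AA 9D B7.
Offset 20: leading byte 0xF0 = 11110000 → 4-byte char #7 = F0 B3 A8 A1.
Leading byte 0xF0 = 11110000 matches 11110xxx → 4-byte sequence.
Byte 1: 0xF0 = 11110000, payload 000 (3 bits).
Byte 2: 0xB3 = 10110011 (10xxxxxx ✓), payload 110011.
Byte 3: 0xA8 = 10101000 (10xxxxxx ✓), payload 101000.
Byte 4: 0xA1 = 10100001 (10xxxxxx ✓), payload 100001.
Concatenate: 000110011101000100001 = 0x33A21 (21 bits → U+33A21).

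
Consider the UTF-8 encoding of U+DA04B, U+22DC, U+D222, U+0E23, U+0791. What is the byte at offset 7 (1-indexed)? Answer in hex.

1-indexed offset 7 is 0-indexed offset 6.
U+DA04B → 4-byte form F3 9A 81 8B at offsets 0–3.
U+22DC → 3-byte form E2 8B 9C at offsets 4–6.
Offset 6 falls in char 2's range; it's byte 3 of E2 8B 9C = 0x9C.

0x9C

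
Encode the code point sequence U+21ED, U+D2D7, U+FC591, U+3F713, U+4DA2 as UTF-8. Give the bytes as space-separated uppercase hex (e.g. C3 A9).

E2 87 AD ED 8B 97 F3 BC 96 91 F0 BF 9C 93 E4 B6 A2

U+21ED: 3-byte form → E2 87 AD.
U+D2D7: 3-byte form → ED 8B 97.
U+FC591: 4-byte form → F3 BC 96 91.
U+3F713: 4-byte form → F0 BF 9C 93.
U+4DA2: 3-byte form → E4 B6 A2.
Concatenated (17 bytes): E2 87 AD ED 8B 97 F3 BC 96 91 F0 BF 9C 93 E4 B6 A2.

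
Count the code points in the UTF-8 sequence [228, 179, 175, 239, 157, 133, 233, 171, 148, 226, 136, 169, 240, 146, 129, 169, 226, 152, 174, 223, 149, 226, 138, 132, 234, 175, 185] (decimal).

Byte at offset 0: 0xE4 = 11100100 → 3-byte char (#1). Advance 3.
Byte at offset 3: 0xEF = 11101111 → 3-byte char (#2). Advance 3.
Byte at offset 6: 0xE9 = 11101001 → 3-byte char (#3). Advance 3.
Byte at offset 9: 0xE2 = 11100010 → 3-byte char (#4). Advance 3.
Byte at offset 12: 0xF0 = 11110000 → 4-byte char (#5). Advance 4.
Byte at offset 16: 0xE2 = 11100010 → 3-byte char (#6). Advance 3.
Byte at offset 19: 0xDF = 11011111 → 2-byte char (#7). Advance 2.
Byte at offset 21: 0xE2 = 11100010 → 3-byte char (#8). Advance 3.
Byte at offset 24: 0xEA = 11101010 → 3-byte char (#9). Advance 3.
Reached end at offset 27 after 9 code points.

9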